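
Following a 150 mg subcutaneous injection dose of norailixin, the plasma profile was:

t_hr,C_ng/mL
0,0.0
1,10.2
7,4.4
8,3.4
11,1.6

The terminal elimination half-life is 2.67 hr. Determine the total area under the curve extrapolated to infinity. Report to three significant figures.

Trapezoidal AUC_0→11:
  [0→1]: (0.0+10.2)/2 × 1 = 5.1
  [1→7]: (10.2+4.4)/2 × 6 = 43.8
  [7→8]: (4.4+3.4)/2 × 1 = 3.9
  [8→11]: (3.4+1.6)/2 × 3 = 7.5
  Sum = 60.3 ng/mL·hr
k_e = ln2 / t½ = 0.693147 / 2.67 = 0.2596 hr^-1
Extrapolated tail: C_last / k_e = 1.6 / 0.2596 = 6.163
AUC_0→∞ = 60.3 + 6.163 = 66.463 ng/mL·hr

AUC = 66.5 ng/mL·hr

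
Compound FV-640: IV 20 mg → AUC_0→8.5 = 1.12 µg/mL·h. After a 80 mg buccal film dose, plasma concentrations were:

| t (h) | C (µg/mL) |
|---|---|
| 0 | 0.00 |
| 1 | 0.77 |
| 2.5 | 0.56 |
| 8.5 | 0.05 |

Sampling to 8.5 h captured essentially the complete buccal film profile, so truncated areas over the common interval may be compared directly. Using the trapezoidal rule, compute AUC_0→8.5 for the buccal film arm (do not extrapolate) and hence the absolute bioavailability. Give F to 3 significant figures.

F = 0.717

Trapezoidal AUC_0→8.5 (buccal film):
  [0→1]: (0.00+0.77)/2 × 1 = 0.385
  [1→2.5]: (0.77+0.56)/2 × 1.5 = 0.9975
  [2.5→8.5]: (0.56+0.05)/2 × 6 = 1.83
  Sum = 3.2125 µg/mL·h
F = (AUC_ev/D_ev)/(AUC_iv/D_iv) = (3.2125/80)/(1.12/20) = 0.04015625/0.056 = 0.7171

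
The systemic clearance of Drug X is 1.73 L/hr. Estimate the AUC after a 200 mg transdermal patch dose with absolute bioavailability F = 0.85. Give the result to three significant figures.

AUC_0→∞ = F × Dose / CL
        = 0.85 × 200 / 1.73 = 98.2659 mg/L·hr

AUC = 98.3 mg/L·hr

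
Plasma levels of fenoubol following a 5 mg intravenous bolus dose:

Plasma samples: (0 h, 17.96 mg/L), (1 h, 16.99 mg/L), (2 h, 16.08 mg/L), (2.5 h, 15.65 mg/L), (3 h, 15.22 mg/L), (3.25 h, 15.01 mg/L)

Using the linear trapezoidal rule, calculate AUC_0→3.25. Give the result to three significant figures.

AUC = 53.4 mg/L·h

Trapezoidal AUC_0→3.25:
  [0→1]: (17.96+16.99)/2 × 1 = 17.475
  [1→2]: (16.99+16.08)/2 × 1 = 16.535
  [2→2.5]: (16.08+15.65)/2 × 0.5 = 7.9325
  [2.5→3]: (15.65+15.22)/2 × 0.5 = 7.7175
  [3→3.25]: (15.22+15.01)/2 × 0.25 = 3.77875
  Sum = 53.43875 mg/L·h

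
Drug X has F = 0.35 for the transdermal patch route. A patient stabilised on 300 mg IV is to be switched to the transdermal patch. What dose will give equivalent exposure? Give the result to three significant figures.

For equal systemic exposure: F × D_ev = D_iv
D_ev = D_iv / F = 300 / 0.35 = 857.143 mg

D_transdermal = 857 mg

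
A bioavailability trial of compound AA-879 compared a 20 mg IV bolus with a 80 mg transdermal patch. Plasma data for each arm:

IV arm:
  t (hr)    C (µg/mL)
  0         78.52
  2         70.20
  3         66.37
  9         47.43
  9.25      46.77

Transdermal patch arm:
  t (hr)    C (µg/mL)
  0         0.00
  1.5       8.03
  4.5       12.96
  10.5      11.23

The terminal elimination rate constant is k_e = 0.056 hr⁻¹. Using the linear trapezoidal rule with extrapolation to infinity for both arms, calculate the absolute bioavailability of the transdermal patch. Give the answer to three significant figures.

Trapezoidal AUC_0→9.25 (IV):
  [0→2]: (78.52+70.20)/2 × 2 = 148.72
  [2→3]: (70.20+66.37)/2 × 1 = 68.285
  [3→9]: (66.37+47.43)/2 × 6 = 341.4
  [9→9.25]: (47.43+46.77)/2 × 0.25 = 11.775
  Sum = 570.18 µg/mL·hr
IV tail: 46.77/0.056 = 835.179; AUC_iv,0→∞ = 570.18 + 835.179 = 1405.359 µg/mL·hr
Trapezoidal AUC_0→10.5 (transdermal patch):
  [0→1.5]: (0.00+8.03)/2 × 1.5 = 6.0225
  [1.5→4.5]: (8.03+12.96)/2 × 3 = 31.485
  [4.5→10.5]: (12.96+11.23)/2 × 6 = 72.57
  Sum = 110.0775 µg/mL·hr
transdermal patch tail: 11.23/0.056 = 200.536; AUC_ev,0→∞ = 110.0775 + 200.536 = 310.6135 µg/mL·hr
F = (AUC_ev/D_ev)/(AUC_iv/D_iv) = (310.6135/80)/(1405.359/20) = 3.88267/70.26795 = 0.0553

F = 0.0553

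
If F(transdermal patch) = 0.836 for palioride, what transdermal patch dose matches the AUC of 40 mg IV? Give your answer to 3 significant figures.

D_transdermal = 47.8 mg

For equal systemic exposure: F × D_ev = D_iv
D_ev = D_iv / F = 40 / 0.836 = 47.8469 mg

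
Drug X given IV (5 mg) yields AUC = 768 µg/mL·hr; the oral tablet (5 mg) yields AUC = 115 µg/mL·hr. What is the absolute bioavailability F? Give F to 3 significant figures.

F = (AUC_ev / D_ev) / (AUC_iv / D_iv)
  = (115/5) / (768/5)
  = 23 / 153.6 = 0.1497

F = 0.150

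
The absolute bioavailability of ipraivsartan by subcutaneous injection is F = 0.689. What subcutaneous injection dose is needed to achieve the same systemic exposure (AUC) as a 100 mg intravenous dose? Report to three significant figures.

For equal systemic exposure: F × D_ev = D_iv
D_ev = D_iv / F = 100 / 0.689 = 145.138 mg

D_subcutaneous = 145 mg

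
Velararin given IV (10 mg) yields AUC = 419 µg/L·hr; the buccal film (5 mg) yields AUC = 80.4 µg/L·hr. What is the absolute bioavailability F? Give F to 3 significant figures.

F = (AUC_ev / D_ev) / (AUC_iv / D_iv)
  = (80.4/5) / (419/10)
  = 16.08 / 41.9 = 0.3838

F = 0.384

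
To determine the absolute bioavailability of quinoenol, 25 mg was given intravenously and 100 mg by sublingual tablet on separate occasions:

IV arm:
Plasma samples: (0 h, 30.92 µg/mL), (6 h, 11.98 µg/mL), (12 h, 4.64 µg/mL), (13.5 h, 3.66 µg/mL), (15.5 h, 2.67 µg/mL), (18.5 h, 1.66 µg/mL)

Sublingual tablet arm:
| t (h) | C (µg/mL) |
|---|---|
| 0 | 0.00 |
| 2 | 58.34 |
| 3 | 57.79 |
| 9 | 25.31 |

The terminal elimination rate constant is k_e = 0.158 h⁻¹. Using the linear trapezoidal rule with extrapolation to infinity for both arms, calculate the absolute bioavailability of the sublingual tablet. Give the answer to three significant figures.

Trapezoidal AUC_0→18.5 (IV):
  [0→6]: (30.92+11.98)/2 × 6 = 128.7
  [6→12]: (11.98+4.64)/2 × 6 = 49.86
  [12→13.5]: (4.64+3.66)/2 × 1.5 = 6.225
  [13.5→15.5]: (3.66+2.67)/2 × 2 = 6.33
  [15.5→18.5]: (2.67+1.66)/2 × 3 = 6.495
  Sum = 197.61 µg/mL·h
IV tail: 1.66/0.158 = 10.506; AUC_iv,0→∞ = 197.61 + 10.506 = 208.116 µg/mL·h
Trapezoidal AUC_0→9 (sublingual tablet):
  [0→2]: (0.00+58.34)/2 × 2 = 58.34
  [2→3]: (58.34+57.79)/2 × 1 = 58.065
  [3→9]: (57.79+25.31)/2 × 6 = 249.3
  Sum = 365.705 µg/mL·h
sublingual tablet tail: 25.31/0.158 = 160.190; AUC_ev,0→∞ = 365.705 + 160.190 = 525.895 µg/mL·h
F = (AUC_ev/D_ev)/(AUC_iv/D_iv) = (525.895/100)/(208.116/25) = 5.25895/8.32464 = 0.6317

F = 0.632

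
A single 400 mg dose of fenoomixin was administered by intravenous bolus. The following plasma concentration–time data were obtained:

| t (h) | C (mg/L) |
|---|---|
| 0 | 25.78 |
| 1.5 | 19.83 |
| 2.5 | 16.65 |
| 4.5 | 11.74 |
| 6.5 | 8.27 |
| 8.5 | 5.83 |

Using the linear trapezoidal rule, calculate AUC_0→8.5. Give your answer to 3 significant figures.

Trapezoidal AUC_0→8.5:
  [0→1.5]: (25.78+19.83)/2 × 1.5 = 34.2075
  [1.5→2.5]: (19.83+16.65)/2 × 1 = 18.24
  [2.5→4.5]: (16.65+11.74)/2 × 2 = 28.39
  [4.5→6.5]: (11.74+8.27)/2 × 2 = 20.01
  [6.5→8.5]: (8.27+5.83)/2 × 2 = 14.1
  Sum = 114.9475 mg/L·h

AUC = 115 mg/L·h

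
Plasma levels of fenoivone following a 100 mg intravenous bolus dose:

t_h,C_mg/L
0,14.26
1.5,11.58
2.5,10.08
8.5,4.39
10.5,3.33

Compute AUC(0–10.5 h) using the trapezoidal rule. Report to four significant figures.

Trapezoidal AUC_0→10.5:
  [0→1.5]: (14.26+11.58)/2 × 1.5 = 19.38
  [1.5→2.5]: (11.58+10.08)/2 × 1 = 10.83
  [2.5→8.5]: (10.08+4.39)/2 × 6 = 43.41
  [8.5→10.5]: (4.39+3.33)/2 × 2 = 7.72
  Sum = 81.34 mg/L·h

AUC = 81.34 mg/L·h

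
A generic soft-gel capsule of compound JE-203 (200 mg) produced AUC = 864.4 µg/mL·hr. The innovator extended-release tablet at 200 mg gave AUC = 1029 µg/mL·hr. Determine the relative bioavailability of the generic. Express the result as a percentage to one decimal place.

F_rel = 84.0%

F_rel = (AUC_test/D_test) / (AUC_ref/D_ref)
      = (864.4/200) / (1029/200)
      = 4.322 / 5.145 = 0.8400 = 84.00%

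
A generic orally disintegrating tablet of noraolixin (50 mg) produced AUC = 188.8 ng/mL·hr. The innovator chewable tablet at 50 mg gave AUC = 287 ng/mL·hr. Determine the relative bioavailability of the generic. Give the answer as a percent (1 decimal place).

F_rel = (AUC_test/D_test) / (AUC_ref/D_ref)
      = (188.8/50) / (287/50)
      = 3.776 / 5.74 = 0.6578 = 65.78%

F_rel = 65.8%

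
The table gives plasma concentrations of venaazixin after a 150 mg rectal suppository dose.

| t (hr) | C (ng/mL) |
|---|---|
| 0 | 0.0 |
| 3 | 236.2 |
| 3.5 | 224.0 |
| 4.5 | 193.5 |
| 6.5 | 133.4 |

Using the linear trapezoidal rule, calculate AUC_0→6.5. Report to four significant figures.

Trapezoidal AUC_0→6.5:
  [0→3]: (0.0+236.2)/2 × 3 = 354.3
  [3→3.5]: (236.2+224.0)/2 × 0.5 = 115.05
  [3.5→4.5]: (224.0+193.5)/2 × 1 = 208.75
  [4.5→6.5]: (193.5+133.4)/2 × 2 = 326.9
  Sum = 1005.0 ng/mL·hr

AUC = 1005 ng/mL·hr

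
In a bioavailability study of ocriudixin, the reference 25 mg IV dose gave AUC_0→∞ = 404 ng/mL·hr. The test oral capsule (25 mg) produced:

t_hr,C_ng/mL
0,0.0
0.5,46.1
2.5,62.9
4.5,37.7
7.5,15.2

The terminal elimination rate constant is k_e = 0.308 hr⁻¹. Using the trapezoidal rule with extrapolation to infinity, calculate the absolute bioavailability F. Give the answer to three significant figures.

Trapezoidal AUC_0→7.5 (oral capsule):
  [0→0.5]: (0.0+46.1)/2 × 0.5 = 11.525
  [0.5→2.5]: (46.1+62.9)/2 × 2 = 109.0
  [2.5→4.5]: (62.9+37.7)/2 × 2 = 100.6
  [4.5→7.5]: (37.7+15.2)/2 × 3 = 79.35
  Sum = 300.475 ng/mL·hr
Tail: C_last/k_e = 15.2/0.308 = 49.351
AUC_0→∞ (oral capsule) = 300.475 + 49.351 = 349.826 ng/mL·hr
F = (AUC_ev/D_ev)/(AUC_iv/D_iv) = (349.826/25)/(404/25) = 13.99304/16.16 = 0.8659

F = 0.866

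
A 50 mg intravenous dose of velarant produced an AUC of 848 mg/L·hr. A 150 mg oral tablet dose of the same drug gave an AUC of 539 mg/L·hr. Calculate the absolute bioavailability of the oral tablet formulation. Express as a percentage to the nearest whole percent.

F = 21%

F = (AUC_ev / D_ev) / (AUC_iv / D_iv)
  = (539/150) / (848/50)
  = 3.59333 / 16.96 = 0.2119
  = 21.19%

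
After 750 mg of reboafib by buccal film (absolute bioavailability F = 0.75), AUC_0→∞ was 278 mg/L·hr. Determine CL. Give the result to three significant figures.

CL = F × Dose / AUC_0→∞
   = 0.75 × 750 / 278 = 2.02338 L/hr

CL = 2.02 L/hr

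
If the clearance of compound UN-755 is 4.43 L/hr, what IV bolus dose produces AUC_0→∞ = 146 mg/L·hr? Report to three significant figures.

Dose_iv = CL × AUC_0→∞
     = 4.43 × 146 = 646.78 mg

Dose = 647 mg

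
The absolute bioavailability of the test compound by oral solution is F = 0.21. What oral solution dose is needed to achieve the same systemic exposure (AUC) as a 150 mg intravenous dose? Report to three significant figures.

D_oral = 714 mg

For equal systemic exposure: F × D_ev = D_iv
D_ev = D_iv / F = 150 / 0.21 = 714.286 mg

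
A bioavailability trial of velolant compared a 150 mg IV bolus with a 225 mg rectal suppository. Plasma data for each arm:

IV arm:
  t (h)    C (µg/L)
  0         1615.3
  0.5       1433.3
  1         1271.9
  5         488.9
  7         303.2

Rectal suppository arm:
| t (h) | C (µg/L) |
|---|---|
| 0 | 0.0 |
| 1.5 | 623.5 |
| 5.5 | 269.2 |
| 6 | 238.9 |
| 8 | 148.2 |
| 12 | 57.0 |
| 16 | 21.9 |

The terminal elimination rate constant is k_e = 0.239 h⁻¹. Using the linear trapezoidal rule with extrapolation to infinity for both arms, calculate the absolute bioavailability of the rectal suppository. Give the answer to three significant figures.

F = 0.325

Trapezoidal AUC_0→7 (IV):
  [0→0.5]: (1615.3+1433.3)/2 × 0.5 = 762.15
  [0.5→1]: (1433.3+1271.9)/2 × 0.5 = 676.3
  [1→5]: (1271.9+488.9)/2 × 4 = 3521.6
  [5→7]: (488.9+303.2)/2 × 2 = 792.1
  Sum = 5752.15 µg/L·h
IV tail: 303.2/0.239 = 1268.619; AUC_iv,0→∞ = 5752.15 + 1268.619 = 7020.769 µg/L·h
Trapezoidal AUC_0→16 (rectal suppository):
  [0→1.5]: (0.0+623.5)/2 × 1.5 = 467.625
  [1.5→5.5]: (623.5+269.2)/2 × 4 = 1785.4
  [5.5→6]: (269.2+238.9)/2 × 0.5 = 127.025
  [6→8]: (238.9+148.2)/2 × 2 = 387.1
  [8→12]: (148.2+57.0)/2 × 4 = 410.4
  [12→16]: (57.0+21.9)/2 × 4 = 157.8
  Sum = 3335.35 µg/L·h
rectal suppository tail: 21.9/0.239 = 91.632; AUC_ev,0→∞ = 3335.35 + 91.632 = 3426.982 µg/L·h
F = (AUC_ev/D_ev)/(AUC_iv/D_iv) = (3426.982/225)/(7020.769/150) = 15.231/46.8051 = 0.3254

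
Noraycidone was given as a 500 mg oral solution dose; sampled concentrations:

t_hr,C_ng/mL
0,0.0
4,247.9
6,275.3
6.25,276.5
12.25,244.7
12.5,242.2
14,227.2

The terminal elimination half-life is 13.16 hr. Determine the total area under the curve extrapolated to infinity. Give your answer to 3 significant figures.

AUC = 7380 ng/mL·hr

Trapezoidal AUC_0→14:
  [0→4]: (0.0+247.9)/2 × 4 = 495.8
  [4→6]: (247.9+275.3)/2 × 2 = 523.2
  [6→6.25]: (275.3+276.5)/2 × 0.25 = 68.975
  [6.25→12.25]: (276.5+244.7)/2 × 6 = 1563.6
  [12.25→12.5]: (244.7+242.2)/2 × 0.25 = 60.8625
  [12.5→14]: (242.2+227.2)/2 × 1.5 = 352.05
  Sum = 3064.4875 ng/mL·hr
k_e = ln2 / t½ = 0.693147 / 13.16 = 0.0527 hr^-1
Extrapolated tail: C_last / k_e = 227.2 / 0.0527 = 4311.195
AUC_0→∞ = 3064.4875 + 4311.195 = 7375.6825 ng/mL·hr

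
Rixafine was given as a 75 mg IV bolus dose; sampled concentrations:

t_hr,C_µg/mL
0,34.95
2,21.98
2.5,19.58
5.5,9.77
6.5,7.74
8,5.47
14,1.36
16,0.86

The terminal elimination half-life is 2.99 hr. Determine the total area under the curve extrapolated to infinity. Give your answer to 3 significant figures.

Trapezoidal AUC_0→16:
  [0→2]: (34.95+21.98)/2 × 2 = 56.93
  [2→2.5]: (21.98+19.58)/2 × 0.5 = 10.39
  [2.5→5.5]: (19.58+9.77)/2 × 3 = 44.025
  [5.5→6.5]: (9.77+7.74)/2 × 1 = 8.755
  [6.5→8]: (7.74+5.47)/2 × 1.5 = 9.9075
  [8→14]: (5.47+1.36)/2 × 6 = 20.49
  [14→16]: (1.36+0.86)/2 × 2 = 2.22
  Sum = 152.7175 µg/mL·hr
k_e = ln2 / t½ = 0.693147 / 2.99 = 0.2318 hr^-1
Extrapolated tail: C_last / k_e = 0.86 / 0.2318 = 3.710
AUC_0→∞ = 152.7175 + 3.710 = 156.4275 µg/mL·hr

AUC = 156 µg/mL·hr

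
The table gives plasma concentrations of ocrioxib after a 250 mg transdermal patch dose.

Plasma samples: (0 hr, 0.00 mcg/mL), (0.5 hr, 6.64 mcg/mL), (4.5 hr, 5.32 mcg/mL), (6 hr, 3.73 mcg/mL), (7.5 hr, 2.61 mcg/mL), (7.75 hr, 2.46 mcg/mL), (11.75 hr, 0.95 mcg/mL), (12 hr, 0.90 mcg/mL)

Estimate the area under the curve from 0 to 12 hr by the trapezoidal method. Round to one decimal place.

AUC = 44.8 mcg/mL·hr

Trapezoidal AUC_0→12:
  [0→0.5]: (0.00+6.64)/2 × 0.5 = 1.66
  [0.5→4.5]: (6.64+5.32)/2 × 4 = 23.92
  [4.5→6]: (5.32+3.73)/2 × 1.5 = 6.7875
  [6→7.5]: (3.73+2.61)/2 × 1.5 = 4.755
  [7.5→7.75]: (2.61+2.46)/2 × 0.25 = 0.63375
  [7.75→11.75]: (2.46+0.95)/2 × 4 = 6.82
  [11.75→12]: (0.95+0.90)/2 × 0.25 = 0.23125
  Sum = 44.8075 mcg/mL·hr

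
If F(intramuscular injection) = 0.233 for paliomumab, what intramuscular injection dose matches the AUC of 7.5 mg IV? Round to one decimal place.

D_intramuscular = 32.2 mg

For equal systemic exposure: F × D_ev = D_iv
D_ev = D_iv / F = 7.5 / 0.233 = 32.1888 mg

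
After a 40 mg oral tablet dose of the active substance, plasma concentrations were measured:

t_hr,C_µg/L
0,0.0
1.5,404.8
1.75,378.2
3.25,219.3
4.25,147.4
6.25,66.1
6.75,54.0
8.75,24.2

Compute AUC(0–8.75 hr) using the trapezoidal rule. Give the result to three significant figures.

Trapezoidal AUC_0→8.75:
  [0→1.5]: (0.0+404.8)/2 × 1.5 = 303.6
  [1.5→1.75]: (404.8+378.2)/2 × 0.25 = 97.875
  [1.75→3.25]: (378.2+219.3)/2 × 1.5 = 448.125
  [3.25→4.25]: (219.3+147.4)/2 × 1 = 183.35
  [4.25→6.25]: (147.4+66.1)/2 × 2 = 213.5
  [6.25→6.75]: (66.1+54.0)/2 × 0.5 = 30.025
  [6.75→8.75]: (54.0+24.2)/2 × 2 = 78.2
  Sum = 1354.675 µg/L·hr

AUC = 1350 µg/L·hr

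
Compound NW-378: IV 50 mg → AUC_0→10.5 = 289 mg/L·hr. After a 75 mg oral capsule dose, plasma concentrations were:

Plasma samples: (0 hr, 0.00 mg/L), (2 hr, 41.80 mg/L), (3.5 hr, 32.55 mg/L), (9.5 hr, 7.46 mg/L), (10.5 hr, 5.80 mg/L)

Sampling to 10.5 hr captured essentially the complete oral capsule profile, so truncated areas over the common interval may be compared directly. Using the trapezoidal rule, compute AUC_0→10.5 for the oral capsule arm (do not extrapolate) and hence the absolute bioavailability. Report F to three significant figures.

F = 0.517

Trapezoidal AUC_0→10.5 (oral capsule):
  [0→2]: (0.00+41.80)/2 × 2 = 41.8
  [2→3.5]: (41.80+32.55)/2 × 1.5 = 55.7625
  [3.5→9.5]: (32.55+7.46)/2 × 6 = 120.03
  [9.5→10.5]: (7.46+5.80)/2 × 1 = 6.63
  Sum = 224.2225 mg/L·hr
F = (AUC_ev/D_ev)/(AUC_iv/D_iv) = (224.2225/75)/(289/50) = 2.98963/5.78 = 0.5172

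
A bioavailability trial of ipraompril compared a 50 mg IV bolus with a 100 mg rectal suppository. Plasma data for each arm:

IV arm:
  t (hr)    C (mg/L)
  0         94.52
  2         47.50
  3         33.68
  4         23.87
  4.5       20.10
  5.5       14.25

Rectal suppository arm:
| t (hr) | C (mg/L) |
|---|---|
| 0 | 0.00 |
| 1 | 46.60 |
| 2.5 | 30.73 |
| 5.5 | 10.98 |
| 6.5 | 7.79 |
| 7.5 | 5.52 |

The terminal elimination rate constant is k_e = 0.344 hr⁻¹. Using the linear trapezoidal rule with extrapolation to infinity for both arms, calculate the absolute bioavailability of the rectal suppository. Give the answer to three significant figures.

F = 0.313

Trapezoidal AUC_0→5.5 (IV):
  [0→2]: (94.52+47.50)/2 × 2 = 142.02
  [2→3]: (47.50+33.68)/2 × 1 = 40.59
  [3→4]: (33.68+23.87)/2 × 1 = 28.775
  [4→4.5]: (23.87+20.10)/2 × 0.5 = 10.9925
  [4.5→5.5]: (20.10+14.25)/2 × 1 = 17.175
  Sum = 239.5525 mg/L·hr
IV tail: 14.25/0.344 = 41.424; AUC_iv,0→∞ = 239.5525 + 41.424 = 280.9765 mg/L·hr
Trapezoidal AUC_0→7.5 (rectal suppository):
  [0→1]: (0.00+46.60)/2 × 1 = 23.3
  [1→2.5]: (46.60+30.73)/2 × 1.5 = 57.9975
  [2.5→5.5]: (30.73+10.98)/2 × 3 = 62.565
  [5.5→6.5]: (10.98+7.79)/2 × 1 = 9.385
  [6.5→7.5]: (7.79+5.52)/2 × 1 = 6.655
  Sum = 159.9025 mg/L·hr
rectal suppository tail: 5.52/0.344 = 16.047; AUC_ev,0→∞ = 159.9025 + 16.047 = 175.9495 mg/L·hr
F = (AUC_ev/D_ev)/(AUC_iv/D_iv) = (175.9495/100)/(280.9765/50) = 1.759495/5.61953 = 0.3131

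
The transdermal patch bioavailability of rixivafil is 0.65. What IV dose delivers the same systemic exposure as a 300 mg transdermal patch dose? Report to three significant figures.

D_iv = 195 mg

Systemic exposure from an extravascular dose = F × D_ev, so the equivalent IV dose is F × D_ev.
D_iv = F × D_ev = 0.65 × 300 = 195 mg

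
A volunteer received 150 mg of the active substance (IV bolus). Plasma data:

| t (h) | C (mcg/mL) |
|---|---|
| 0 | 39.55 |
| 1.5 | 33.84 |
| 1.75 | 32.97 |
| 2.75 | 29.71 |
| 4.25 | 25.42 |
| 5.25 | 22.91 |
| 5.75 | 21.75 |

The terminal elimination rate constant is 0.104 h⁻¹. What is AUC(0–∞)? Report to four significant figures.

Trapezoidal AUC_0→5.75:
  [0→1.5]: (39.55+33.84)/2 × 1.5 = 55.0425
  [1.5→1.75]: (33.84+32.97)/2 × 0.25 = 8.35125
  [1.75→2.75]: (32.97+29.71)/2 × 1 = 31.34
  [2.75→4.25]: (29.71+25.42)/2 × 1.5 = 41.3475
  [4.25→5.25]: (25.42+22.91)/2 × 1 = 24.165
  [5.25→5.75]: (22.91+21.75)/2 × 0.5 = 11.165
  Sum = 171.41125 mcg/mL·h
Extrapolated tail: C_last / k_e = 21.75 / 0.104 = 209.135
AUC_0→∞ = 171.41125 + 209.135 = 380.54625 mcg/mL·h

AUC = 380.5 mcg/mL·h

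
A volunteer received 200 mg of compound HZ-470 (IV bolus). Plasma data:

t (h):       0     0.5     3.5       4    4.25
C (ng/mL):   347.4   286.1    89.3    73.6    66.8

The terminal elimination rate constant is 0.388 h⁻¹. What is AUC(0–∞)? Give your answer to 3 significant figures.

AUC = 952 ng/mL·h

Trapezoidal AUC_0→4.25:
  [0→0.5]: (347.4+286.1)/2 × 0.5 = 158.375
  [0.5→3.5]: (286.1+89.3)/2 × 3 = 563.1
  [3.5→4]: (89.3+73.6)/2 × 0.5 = 40.725
  [4→4.25]: (73.6+66.8)/2 × 0.25 = 17.55
  Sum = 779.75 ng/mL·h
Extrapolated tail: C_last / k_e = 66.8 / 0.388 = 172.165
AUC_0→∞ = 779.75 + 172.165 = 951.915 ng/mL·h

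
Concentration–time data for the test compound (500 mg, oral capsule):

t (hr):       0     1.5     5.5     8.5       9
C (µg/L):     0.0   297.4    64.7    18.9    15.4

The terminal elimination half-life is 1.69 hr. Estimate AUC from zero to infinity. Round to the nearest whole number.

AUC = 1119 µg/L·hr

Trapezoidal AUC_0→9:
  [0→1.5]: (0.0+297.4)/2 × 1.5 = 223.05
  [1.5→5.5]: (297.4+64.7)/2 × 4 = 724.2
  [5.5→8.5]: (64.7+18.9)/2 × 3 = 125.4
  [8.5→9]: (18.9+15.4)/2 × 0.5 = 8.575
  Sum = 1081.225 µg/L·hr
k_e = ln2 / t½ = 0.693147 / 1.69 = 0.4101 hr^-1
Extrapolated tail: C_last / k_e = 15.4 / 0.4101 = 37.552
AUC_0→∞ = 1081.225 + 37.552 = 1118.777 µg/L·hr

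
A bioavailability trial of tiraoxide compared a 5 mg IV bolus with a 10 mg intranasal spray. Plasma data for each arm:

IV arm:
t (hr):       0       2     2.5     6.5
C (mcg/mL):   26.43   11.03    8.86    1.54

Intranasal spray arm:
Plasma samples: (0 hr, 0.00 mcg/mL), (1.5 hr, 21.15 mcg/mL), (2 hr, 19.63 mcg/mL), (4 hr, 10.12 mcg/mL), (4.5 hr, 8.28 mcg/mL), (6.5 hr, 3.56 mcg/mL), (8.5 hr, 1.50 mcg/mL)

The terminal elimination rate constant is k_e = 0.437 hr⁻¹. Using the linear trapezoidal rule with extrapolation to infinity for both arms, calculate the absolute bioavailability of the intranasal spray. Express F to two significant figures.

Trapezoidal AUC_0→6.5 (IV):
  [0→2]: (26.43+11.03)/2 × 2 = 37.46
  [2→2.5]: (11.03+8.86)/2 × 0.5 = 4.9725
  [2.5→6.5]: (8.86+1.54)/2 × 4 = 20.8
  Sum = 63.2325 mcg/mL·hr
IV tail: 1.54/0.437 = 3.524; AUC_iv,0→∞ = 63.2325 + 3.524 = 66.7565 mcg/mL·hr
Trapezoidal AUC_0→8.5 (intranasal spray):
  [0→1.5]: (0.00+21.15)/2 × 1.5 = 15.8625
  [1.5→2]: (21.15+19.63)/2 × 0.5 = 10.195
  [2→4]: (19.63+10.12)/2 × 2 = 29.75
  [4→4.5]: (10.12+8.28)/2 × 0.5 = 4.6
  [4.5→6.5]: (8.28+3.56)/2 × 2 = 11.84
  [6.5→8.5]: (3.56+1.50)/2 × 2 = 5.06
  Sum = 77.3075 mcg/mL·hr
intranasal spray tail: 1.50/0.437 = 3.432; AUC_ev,0→∞ = 77.3075 + 3.432 = 80.7395 mcg/mL·hr
F = (AUC_ev/D_ev)/(AUC_iv/D_iv) = (80.7395/10)/(66.7565/5) = 8.07395/13.3513 = 0.6047

F = 0.60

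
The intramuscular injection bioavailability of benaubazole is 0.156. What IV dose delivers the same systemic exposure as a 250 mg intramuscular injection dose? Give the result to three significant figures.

D_iv = 39.0 mg

Systemic exposure from an extravascular dose = F × D_ev, so the equivalent IV dose is F × D_ev.
D_iv = F × D_ev = 0.156 × 250 = 39 mg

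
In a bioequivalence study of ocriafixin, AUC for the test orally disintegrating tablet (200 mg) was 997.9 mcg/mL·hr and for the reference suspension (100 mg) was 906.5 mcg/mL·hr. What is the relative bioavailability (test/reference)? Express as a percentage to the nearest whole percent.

F_rel = 55%

F_rel = (AUC_test/D_test) / (AUC_ref/D_ref)
      = (997.9/200) / (906.5/100)
      = 4.9895 / 9.065 = 0.5504 = 55.04%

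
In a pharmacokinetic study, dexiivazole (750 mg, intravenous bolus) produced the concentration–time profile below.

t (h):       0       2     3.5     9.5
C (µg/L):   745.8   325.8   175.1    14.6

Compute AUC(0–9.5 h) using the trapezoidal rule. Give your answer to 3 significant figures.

AUC = 2020 µg/L·h

Trapezoidal AUC_0→9.5:
  [0→2]: (745.8+325.8)/2 × 2 = 1071.6
  [2→3.5]: (325.8+175.1)/2 × 1.5 = 375.675
  [3.5→9.5]: (175.1+14.6)/2 × 6 = 569.1
  Sum = 2016.375 µg/L·h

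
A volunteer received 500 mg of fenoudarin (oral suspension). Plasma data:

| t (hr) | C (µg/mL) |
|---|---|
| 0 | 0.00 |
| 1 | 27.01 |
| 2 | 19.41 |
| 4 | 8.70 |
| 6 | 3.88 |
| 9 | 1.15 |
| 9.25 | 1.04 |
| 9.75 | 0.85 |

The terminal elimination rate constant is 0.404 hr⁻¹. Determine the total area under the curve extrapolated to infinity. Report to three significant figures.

AUC = 87.8 µg/mL·hr

Trapezoidal AUC_0→9.75:
  [0→1]: (0.00+27.01)/2 × 1 = 13.505
  [1→2]: (27.01+19.41)/2 × 1 = 23.21
  [2→4]: (19.41+8.70)/2 × 2 = 28.11
  [4→6]: (8.70+3.88)/2 × 2 = 12.58
  [6→9]: (3.88+1.15)/2 × 3 = 7.545
  [9→9.25]: (1.15+1.04)/2 × 0.25 = 0.27375
  [9.25→9.75]: (1.04+0.85)/2 × 0.5 = 0.4725
  Sum = 85.69625 µg/mL·hr
Extrapolated tail: C_last / k_e = 0.85 / 0.404 = 2.104
AUC_0→∞ = 85.69625 + 2.104 = 87.80025 µg/mL·hr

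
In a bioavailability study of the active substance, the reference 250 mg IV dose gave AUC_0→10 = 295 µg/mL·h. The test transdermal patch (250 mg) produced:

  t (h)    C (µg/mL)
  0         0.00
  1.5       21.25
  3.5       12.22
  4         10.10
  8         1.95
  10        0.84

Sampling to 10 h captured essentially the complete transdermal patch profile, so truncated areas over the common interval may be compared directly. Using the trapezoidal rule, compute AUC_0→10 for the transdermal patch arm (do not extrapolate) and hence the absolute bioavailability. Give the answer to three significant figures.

F = 0.278

Trapezoidal AUC_0→10 (transdermal patch):
  [0→1.5]: (0.00+21.25)/2 × 1.5 = 15.9375
  [1.5→3.5]: (21.25+12.22)/2 × 2 = 33.47
  [3.5→4]: (12.22+10.10)/2 × 0.5 = 5.58
  [4→8]: (10.10+1.95)/2 × 4 = 24.1
  [8→10]: (1.95+0.84)/2 × 2 = 2.79
  Sum = 81.8775 µg/mL·h
F = (AUC_ev/D_ev)/(AUC_iv/D_iv) = (81.8775/250)/(295/250) = 0.32751/1.18 = 0.2776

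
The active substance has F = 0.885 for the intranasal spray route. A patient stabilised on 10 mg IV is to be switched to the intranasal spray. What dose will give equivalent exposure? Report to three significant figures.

For equal systemic exposure: F × D_ev = D_iv
D_ev = D_iv / F = 10 / 0.885 = 11.2994 mg

D_intranasal = 11.3 mg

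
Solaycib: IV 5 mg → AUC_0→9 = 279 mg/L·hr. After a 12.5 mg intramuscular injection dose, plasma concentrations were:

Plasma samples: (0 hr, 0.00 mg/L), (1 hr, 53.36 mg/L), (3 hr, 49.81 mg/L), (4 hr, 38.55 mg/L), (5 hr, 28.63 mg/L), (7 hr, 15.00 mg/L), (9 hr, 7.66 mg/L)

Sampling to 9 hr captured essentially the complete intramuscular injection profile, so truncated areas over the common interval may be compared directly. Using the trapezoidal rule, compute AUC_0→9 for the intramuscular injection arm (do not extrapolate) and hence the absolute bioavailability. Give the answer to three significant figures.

Trapezoidal AUC_0→9 (intramuscular injection):
  [0→1]: (0.00+53.36)/2 × 1 = 26.68
  [1→3]: (53.36+49.81)/2 × 2 = 103.17
  [3→4]: (49.81+38.55)/2 × 1 = 44.18
  [4→5]: (38.55+28.63)/2 × 1 = 33.59
  [5→7]: (28.63+15.00)/2 × 2 = 43.63
  [7→9]: (15.00+7.66)/2 × 2 = 22.66
  Sum = 273.91 mg/L·hr
F = (AUC_ev/D_ev)/(AUC_iv/D_iv) = (273.91/12.5)/(279/5) = 21.9128/55.8 = 0.3927

F = 0.393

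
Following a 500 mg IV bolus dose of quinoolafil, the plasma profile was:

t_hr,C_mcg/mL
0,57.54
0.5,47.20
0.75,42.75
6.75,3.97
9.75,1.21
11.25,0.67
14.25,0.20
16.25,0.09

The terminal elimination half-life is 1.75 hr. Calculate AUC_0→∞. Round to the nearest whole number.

Trapezoidal AUC_0→16.25:
  [0→0.5]: (57.54+47.20)/2 × 0.5 = 26.185
  [0.5→0.75]: (47.20+42.75)/2 × 0.25 = 11.24375
  [0.75→6.75]: (42.75+3.97)/2 × 6 = 140.16
  [6.75→9.75]: (3.97+1.21)/2 × 3 = 7.77
  [9.75→11.25]: (1.21+0.67)/2 × 1.5 = 1.41
  [11.25→14.25]: (0.67+0.20)/2 × 3 = 1.305
  [14.25→16.25]: (0.20+0.09)/2 × 2 = 0.29
  Sum = 188.36375 mcg/mL·hr
k_e = ln2 / t½ = 0.693147 / 1.75 = 0.3961 hr^-1
Extrapolated tail: C_last / k_e = 0.09 / 0.3961 = 0.227
AUC_0→∞ = 188.36375 + 0.227 = 188.59075 mcg/mL·hr

AUC = 189 mcg/mL·hr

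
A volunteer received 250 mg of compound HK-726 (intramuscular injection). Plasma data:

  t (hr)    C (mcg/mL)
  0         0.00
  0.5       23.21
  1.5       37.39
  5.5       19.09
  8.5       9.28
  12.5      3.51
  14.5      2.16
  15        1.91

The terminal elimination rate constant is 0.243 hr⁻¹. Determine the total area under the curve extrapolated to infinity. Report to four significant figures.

AUC = 231.7 mcg/mL·hr

Trapezoidal AUC_0→15:
  [0→0.5]: (0.00+23.21)/2 × 0.5 = 5.8025
  [0.5→1.5]: (23.21+37.39)/2 × 1 = 30.3
  [1.5→5.5]: (37.39+19.09)/2 × 4 = 112.96
  [5.5→8.5]: (19.09+9.28)/2 × 3 = 42.555
  [8.5→12.5]: (9.28+3.51)/2 × 4 = 25.58
  [12.5→14.5]: (3.51+2.16)/2 × 2 = 5.67
  [14.5→15]: (2.16+1.91)/2 × 0.5 = 1.0175
  Sum = 223.885 mcg/mL·hr
Extrapolated tail: C_last / k_e = 1.91 / 0.243 = 7.860
AUC_0→∞ = 223.885 + 7.860 = 231.745 mcg/mL·hr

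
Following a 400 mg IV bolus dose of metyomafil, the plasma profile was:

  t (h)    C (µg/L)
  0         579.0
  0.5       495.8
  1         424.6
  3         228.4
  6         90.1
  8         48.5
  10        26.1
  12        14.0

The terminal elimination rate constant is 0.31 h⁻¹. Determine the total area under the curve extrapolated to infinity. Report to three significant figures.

AUC = 1930 µg/L·h

Trapezoidal AUC_0→12:
  [0→0.5]: (579.0+495.8)/2 × 0.5 = 268.7
  [0.5→1]: (495.8+424.6)/2 × 0.5 = 230.1
  [1→3]: (424.6+228.4)/2 × 2 = 653.0
  [3→6]: (228.4+90.1)/2 × 3 = 477.75
  [6→8]: (90.1+48.5)/2 × 2 = 138.6
  [8→10]: (48.5+26.1)/2 × 2 = 74.6
  [10→12]: (26.1+14.0)/2 × 2 = 40.1
  Sum = 1882.85 µg/L·h
Extrapolated tail: C_last / k_e = 14.0 / 0.31 = 45.161
AUC_0→∞ = 1882.85 + 45.161 = 1928.011 µg/L·h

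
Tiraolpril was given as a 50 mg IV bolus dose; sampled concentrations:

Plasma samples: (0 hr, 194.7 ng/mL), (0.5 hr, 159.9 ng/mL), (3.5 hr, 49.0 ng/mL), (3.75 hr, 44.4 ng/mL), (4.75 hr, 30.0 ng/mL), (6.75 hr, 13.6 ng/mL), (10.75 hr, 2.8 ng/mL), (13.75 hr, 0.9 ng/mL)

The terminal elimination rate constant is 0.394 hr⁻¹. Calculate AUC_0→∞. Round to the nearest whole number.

Trapezoidal AUC_0→13.75:
  [0→0.5]: (194.7+159.9)/2 × 0.5 = 88.65
  [0.5→3.5]: (159.9+49.0)/2 × 3 = 313.35
  [3.5→3.75]: (49.0+44.4)/2 × 0.25 = 11.675
  [3.75→4.75]: (44.4+30.0)/2 × 1 = 37.2
  [4.75→6.75]: (30.0+13.6)/2 × 2 = 43.6
  [6.75→10.75]: (13.6+2.8)/2 × 4 = 32.8
  [10.75→13.75]: (2.8+0.9)/2 × 3 = 5.55
  Sum = 532.825 ng/mL·hr
Extrapolated tail: C_last / k_e = 0.9 / 0.394 = 2.284
AUC_0→∞ = 532.825 + 2.284 = 535.109 ng/mL·hr

AUC = 535 ng/mL·hr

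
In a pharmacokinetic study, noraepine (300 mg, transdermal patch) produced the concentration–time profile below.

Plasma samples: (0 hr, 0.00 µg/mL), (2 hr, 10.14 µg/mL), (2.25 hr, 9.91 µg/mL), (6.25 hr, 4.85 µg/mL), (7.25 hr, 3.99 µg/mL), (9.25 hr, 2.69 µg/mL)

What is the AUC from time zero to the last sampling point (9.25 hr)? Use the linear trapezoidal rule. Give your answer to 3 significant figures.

AUC = 53.3 µg/mL·hr

Trapezoidal AUC_0→9.25:
  [0→2]: (0.00+10.14)/2 × 2 = 10.14
  [2→2.25]: (10.14+9.91)/2 × 0.25 = 2.50625
  [2.25→6.25]: (9.91+4.85)/2 × 4 = 29.52
  [6.25→7.25]: (4.85+3.99)/2 × 1 = 4.42
  [7.25→9.25]: (3.99+2.69)/2 × 2 = 6.68
  Sum = 53.26625 µg/mL·hr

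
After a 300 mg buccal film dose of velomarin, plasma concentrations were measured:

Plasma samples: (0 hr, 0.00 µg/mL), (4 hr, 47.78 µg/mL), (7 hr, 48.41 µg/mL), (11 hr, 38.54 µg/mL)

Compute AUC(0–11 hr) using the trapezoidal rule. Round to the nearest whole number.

Trapezoidal AUC_0→11:
  [0→4]: (0.00+47.78)/2 × 4 = 95.56
  [4→7]: (47.78+48.41)/2 × 3 = 144.285
  [7→11]: (48.41+38.54)/2 × 4 = 173.9
  Sum = 413.745 µg/mL·hr

AUC = 414 µg/mL·hr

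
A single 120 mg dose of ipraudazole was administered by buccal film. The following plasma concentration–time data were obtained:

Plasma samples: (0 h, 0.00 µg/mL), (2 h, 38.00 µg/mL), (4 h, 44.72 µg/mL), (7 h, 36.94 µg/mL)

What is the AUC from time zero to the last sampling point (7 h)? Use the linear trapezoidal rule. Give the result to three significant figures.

Trapezoidal AUC_0→7:
  [0→2]: (0.00+38.00)/2 × 2 = 38.0
  [2→4]: (38.00+44.72)/2 × 2 = 82.72
  [4→7]: (44.72+36.94)/2 × 3 = 122.49
  Sum = 243.21 µg/mL·h

AUC = 243 µg/mL·h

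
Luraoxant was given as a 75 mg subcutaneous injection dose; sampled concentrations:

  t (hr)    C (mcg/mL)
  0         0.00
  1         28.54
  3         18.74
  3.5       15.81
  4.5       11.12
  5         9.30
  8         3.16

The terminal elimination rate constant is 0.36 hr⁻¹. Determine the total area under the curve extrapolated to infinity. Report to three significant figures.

Trapezoidal AUC_0→8:
  [0→1]: (0.00+28.54)/2 × 1 = 14.27
  [1→3]: (28.54+18.74)/2 × 2 = 47.28
  [3→3.5]: (18.74+15.81)/2 × 0.5 = 8.6375
  [3.5→4.5]: (15.81+11.12)/2 × 1 = 13.465
  [4.5→5]: (11.12+9.30)/2 × 0.5 = 5.105
  [5→8]: (9.30+3.16)/2 × 3 = 18.69
  Sum = 107.4475 mcg/mL·hr
Extrapolated tail: C_last / k_e = 3.16 / 0.36 = 8.778
AUC_0→∞ = 107.4475 + 8.778 = 116.2255 mcg/mL·hr

AUC = 116 mcg/mL·hr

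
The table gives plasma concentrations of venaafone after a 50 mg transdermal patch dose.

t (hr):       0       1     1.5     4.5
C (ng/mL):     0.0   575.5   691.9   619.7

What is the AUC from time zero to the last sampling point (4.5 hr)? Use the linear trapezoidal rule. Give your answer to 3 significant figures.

AUC = 2570 ng/mL·hr

Trapezoidal AUC_0→4.5:
  [0→1]: (0.0+575.5)/2 × 1 = 287.75
  [1→1.5]: (575.5+691.9)/2 × 0.5 = 316.85
  [1.5→4.5]: (691.9+619.7)/2 × 3 = 1967.4
  Sum = 2572.0 ng/mL·hr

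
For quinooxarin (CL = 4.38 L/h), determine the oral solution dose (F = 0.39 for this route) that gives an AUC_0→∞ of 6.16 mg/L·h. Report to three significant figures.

Dose = CL × AUC_0→∞ / F
     = 4.38 × 6.16 / 0.39 = 69.1815 mg

Dose = 69.2 mg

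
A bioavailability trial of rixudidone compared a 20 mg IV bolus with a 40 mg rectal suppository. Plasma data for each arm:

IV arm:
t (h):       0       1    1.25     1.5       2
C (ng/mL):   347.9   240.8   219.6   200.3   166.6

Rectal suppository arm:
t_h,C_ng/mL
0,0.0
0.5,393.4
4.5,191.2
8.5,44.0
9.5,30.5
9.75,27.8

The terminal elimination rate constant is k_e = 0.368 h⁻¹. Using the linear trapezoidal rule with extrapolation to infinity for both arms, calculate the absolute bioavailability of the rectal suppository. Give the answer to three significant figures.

F = 0.979

Trapezoidal AUC_0→2 (IV):
  [0→1]: (347.9+240.8)/2 × 1 = 294.35
  [1→1.25]: (240.8+219.6)/2 × 0.25 = 57.55
  [1.25→1.5]: (219.6+200.3)/2 × 0.25 = 52.4875
  [1.5→2]: (200.3+166.6)/2 × 0.5 = 91.725
  Sum = 496.1125 ng/mL·h
IV tail: 166.6/0.368 = 452.717; AUC_iv,0→∞ = 496.1125 + 452.717 = 948.8295 ng/mL·h
Trapezoidal AUC_0→9.75 (rectal suppository):
  [0→0.5]: (0.0+393.4)/2 × 0.5 = 98.35
  [0.5→4.5]: (393.4+191.2)/2 × 4 = 1169.2
  [4.5→8.5]: (191.2+44.0)/2 × 4 = 470.4
  [8.5→9.5]: (44.0+30.5)/2 × 1 = 37.25
  [9.5→9.75]: (30.5+27.8)/2 × 0.25 = 7.2875
  Sum = 1782.4875 ng/mL·h
rectal suppository tail: 27.8/0.368 = 75.543; AUC_ev,0→∞ = 1782.4875 + 75.543 = 1858.0305 ng/mL·h
F = (AUC_ev/D_ev)/(AUC_iv/D_iv) = (1858.0305/40)/(948.8295/20) = 46.4508/47.441475 = 0.9791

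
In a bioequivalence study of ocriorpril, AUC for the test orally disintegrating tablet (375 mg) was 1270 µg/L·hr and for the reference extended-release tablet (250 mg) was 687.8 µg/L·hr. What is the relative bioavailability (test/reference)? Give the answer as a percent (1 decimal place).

F_rel = 123.1%

F_rel = (AUC_test/D_test) / (AUC_ref/D_ref)
      = (1270/375) / (687.8/250)
      = 3.38667 / 2.7512 = 1.2310 = 123.10%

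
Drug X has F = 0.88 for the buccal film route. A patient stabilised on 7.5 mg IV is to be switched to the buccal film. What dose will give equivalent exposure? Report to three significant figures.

For equal systemic exposure: F × D_ev = D_iv
D_ev = D_iv / F = 7.5 / 0.88 = 8.52273 mg

D_buccal = 8.52 mg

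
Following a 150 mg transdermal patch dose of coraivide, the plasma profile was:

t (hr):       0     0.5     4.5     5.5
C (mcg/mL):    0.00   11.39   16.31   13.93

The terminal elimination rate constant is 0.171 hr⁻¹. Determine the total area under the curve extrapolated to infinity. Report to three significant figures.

AUC = 155 mcg/mL·hr

Trapezoidal AUC_0→5.5:
  [0→0.5]: (0.00+11.39)/2 × 0.5 = 2.8475
  [0.5→4.5]: (11.39+16.31)/2 × 4 = 55.4
  [4.5→5.5]: (16.31+13.93)/2 × 1 = 15.12
  Sum = 73.3675 mcg/mL·hr
Extrapolated tail: C_last / k_e = 13.93 / 0.171 = 81.462
AUC_0→∞ = 73.3675 + 81.462 = 154.8295 mcg/mL·hr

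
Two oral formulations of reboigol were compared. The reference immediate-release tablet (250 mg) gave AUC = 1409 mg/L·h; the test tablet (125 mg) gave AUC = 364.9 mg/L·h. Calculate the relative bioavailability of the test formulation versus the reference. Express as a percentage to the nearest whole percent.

F_rel = 52%

F_rel = (AUC_test/D_test) / (AUC_ref/D_ref)
      = (364.9/125) / (1409/250)
      = 2.9192 / 5.636 = 0.5180 = 51.80%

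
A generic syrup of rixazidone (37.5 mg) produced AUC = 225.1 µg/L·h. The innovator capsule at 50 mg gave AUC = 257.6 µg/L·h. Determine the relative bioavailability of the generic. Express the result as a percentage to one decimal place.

F_rel = 116.5%

F_rel = (AUC_test/D_test) / (AUC_ref/D_ref)
      = (225.1/37.5) / (257.6/50)
      = 6.00267 / 5.152 = 1.1651 = 116.51%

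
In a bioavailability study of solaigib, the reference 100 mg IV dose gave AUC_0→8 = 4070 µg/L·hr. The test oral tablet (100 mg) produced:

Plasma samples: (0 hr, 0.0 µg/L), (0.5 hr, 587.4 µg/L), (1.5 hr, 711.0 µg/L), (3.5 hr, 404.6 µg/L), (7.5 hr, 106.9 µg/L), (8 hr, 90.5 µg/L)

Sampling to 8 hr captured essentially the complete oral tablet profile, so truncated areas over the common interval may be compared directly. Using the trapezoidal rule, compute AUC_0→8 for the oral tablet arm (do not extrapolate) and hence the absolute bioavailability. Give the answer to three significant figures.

Trapezoidal AUC_0→8 (oral tablet):
  [0→0.5]: (0.0+587.4)/2 × 0.5 = 146.85
  [0.5→1.5]: (587.4+711.0)/2 × 1 = 649.2
  [1.5→3.5]: (711.0+404.6)/2 × 2 = 1115.6
  [3.5→7.5]: (404.6+106.9)/2 × 4 = 1023.0
  [7.5→8]: (106.9+90.5)/2 × 0.5 = 49.35
  Sum = 2984.0 µg/L·hr
F = (AUC_ev/D_ev)/(AUC_iv/D_iv) = (2984.0/100)/(4070/100) = 29.84/40.7 = 0.7332

F = 0.733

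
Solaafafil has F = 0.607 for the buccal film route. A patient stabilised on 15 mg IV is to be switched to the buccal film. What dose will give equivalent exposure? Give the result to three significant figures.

For equal systemic exposure: F × D_ev = D_iv
D_ev = D_iv / F = 15 / 0.607 = 24.7117 mg

D_buccal = 24.7 mg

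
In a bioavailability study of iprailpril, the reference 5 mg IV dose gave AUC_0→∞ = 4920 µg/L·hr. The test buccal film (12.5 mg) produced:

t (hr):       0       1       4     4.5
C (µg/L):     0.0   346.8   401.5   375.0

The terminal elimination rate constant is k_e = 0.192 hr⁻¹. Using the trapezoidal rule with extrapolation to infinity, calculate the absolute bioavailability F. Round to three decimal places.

Trapezoidal AUC_0→4.5 (buccal film):
  [0→1]: (0.0+346.8)/2 × 1 = 173.4
  [1→4]: (346.8+401.5)/2 × 3 = 1122.45
  [4→4.5]: (401.5+375.0)/2 × 0.5 = 194.125
  Sum = 1489.975 µg/L·hr
Tail: C_last/k_e = 375.0/0.192 = 1953.125
AUC_0→∞ (buccal film) = 1489.975 + 1953.125 = 3443.1 µg/L·hr
F = (AUC_ev/D_ev)/(AUC_iv/D_iv) = (3443.1/12.5)/(4920/5) = 275.448/984 = 0.2799

F = 0.280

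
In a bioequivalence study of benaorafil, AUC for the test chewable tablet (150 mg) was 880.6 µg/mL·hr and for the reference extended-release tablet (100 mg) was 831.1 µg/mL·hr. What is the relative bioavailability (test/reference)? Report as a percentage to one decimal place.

F_rel = (AUC_test/D_test) / (AUC_ref/D_ref)
      = (880.6/150) / (831.1/100)
      = 5.87067 / 8.311 = 0.7064 = 70.64%

F_rel = 70.6%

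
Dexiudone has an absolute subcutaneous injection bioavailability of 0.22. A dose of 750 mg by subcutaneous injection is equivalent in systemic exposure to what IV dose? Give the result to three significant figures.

Systemic exposure from an extravascular dose = F × D_ev, so the equivalent IV dose is F × D_ev.
D_iv = F × D_ev = 0.22 × 750 = 165 mg

D_iv = 165 mg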